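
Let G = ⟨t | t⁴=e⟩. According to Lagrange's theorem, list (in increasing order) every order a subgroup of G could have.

|G| = 4 = 2². By Lagrange's theorem the order of any subgroup divides 4; the divisors of 4 are 1, 2, 4.

Answer: 1, 2, 4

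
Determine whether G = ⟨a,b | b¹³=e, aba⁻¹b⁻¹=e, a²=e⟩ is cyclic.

|G| = 26. The element ab has order 26 (its powers give 26 distinct elements), so ⟨ab⟩ = G and G is cyclic.

Answer: Yes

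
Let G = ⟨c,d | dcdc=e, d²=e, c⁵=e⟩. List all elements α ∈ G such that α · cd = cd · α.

⟨cd⟩ ⊆ C_G(cd) since powers of cd commute with cd; so |C_G(cd)| ≥ |⟨cd⟩| = 2.
By orbit–stabilizer, |C_G(cd)| = |G| / |conj. class of cd| = 10 / 5 = 2.
The 2 elements commuting with cd are {e, cd}.

Answer: {e, cd}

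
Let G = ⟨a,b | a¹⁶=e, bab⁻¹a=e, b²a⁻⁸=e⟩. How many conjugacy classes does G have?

The conjugacy classes (representative and size) are:
  [e] (size 1), [a] (size 2), [a¹⁴] (size 2), [a¹³] (size 2), [a¹²] (size 2), [a⁵] (size 2), [a¹⁰] (size 2), [a⁷] (size 2), [a⁸] (size 1), [b⁻¹] (size 8), [a⁷b⁻¹] (size 8).
Class equation: 1 + 2 + 2 + 2 + 2 + 2 + 2 + 2 + 1 + 8 + 8 = 32 = |G|. So G has 11 conjugacy classes.

Answer: 11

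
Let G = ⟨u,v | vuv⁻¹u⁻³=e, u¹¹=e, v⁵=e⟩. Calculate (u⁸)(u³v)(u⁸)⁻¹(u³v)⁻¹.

[(u⁸), (u³v)] = (u⁸)·(u³v)·(u⁸)⁻¹·(u³v)⁻¹.
  (u⁸) · (u³v) = v
  v · (u³) = u⁹v
  (u⁹v) · (u¹⁰v⁴) = u⁶

Answer: u⁶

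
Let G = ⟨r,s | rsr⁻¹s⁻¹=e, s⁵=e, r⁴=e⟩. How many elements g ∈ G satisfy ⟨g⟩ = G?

G is cyclic of order 20. An element generates G iff its order is 20, and a cyclic group of order 20 has exactly φ(20) = 8 such elements.

Answer: 8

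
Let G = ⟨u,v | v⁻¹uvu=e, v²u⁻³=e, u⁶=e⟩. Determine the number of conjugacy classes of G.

The conjugacy classes (representative and size) are:
  [e] (size 1), [u] (size 2), [u²] (size 2), [u³] (size 1), [uv⁻¹] (size 3), [u²v⁻¹] (size 3).
Class equation: 1 + 2 + 2 + 1 + 3 + 3 = 12 = |G|. So G has 6 conjugacy classes.

Answer: 6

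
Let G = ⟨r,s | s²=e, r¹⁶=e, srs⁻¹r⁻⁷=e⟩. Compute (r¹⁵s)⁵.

Compute successive powers of (r¹⁵s), reducing at each step:
  (r¹⁵s)²: (r¹⁵s) · r¹⁵ = r⁸s;   (r⁸s) · s = r⁸
  (r¹⁵s)³: (r⁸) · r¹⁵ = r⁷;   (r⁷) · s = r⁷s
  (r¹⁵s)⁴: (r⁷s) · r¹⁵ = s;   s · s = e
  (r¹⁵s)⁵: e · r¹⁵ = r¹⁵;   (r¹⁵) · s = r¹⁵s

Answer: r¹⁵s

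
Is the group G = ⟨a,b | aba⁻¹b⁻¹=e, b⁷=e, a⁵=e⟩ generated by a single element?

|G| = 35. The element ab has order 35 (its powers give 35 distinct elements), so ⟨ab⟩ = G and G is cyclic.

Answer: Yes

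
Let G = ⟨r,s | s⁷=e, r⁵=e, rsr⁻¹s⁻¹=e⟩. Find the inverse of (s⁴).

The order of (s⁴) is 7 (smallest k with (s⁴)ᵏ = e), so (s⁴)⁻¹ = (s⁴)⁶ = s³.
Check: (s⁴) · (s³) → (s⁴) · s³ = e, giving e as required.

Answer: s³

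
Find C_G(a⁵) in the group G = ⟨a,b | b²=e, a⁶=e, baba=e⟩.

⟨a⁵⟩ ⊆ C_G(a⁵) since powers of a⁵ commute with a⁵; so |C_G(a⁵)| ≥ |⟨a⁵⟩| = 6.
By orbit–stabilizer, |C_G(a⁵)| = |G| / |conj. class of a⁵| = 12 / 2 = 6.
The 6 elements commuting with a⁵ are {e, a, a², a³, a⁴, a⁵}.

Answer: {e, a, a², a³, a⁴, a⁵}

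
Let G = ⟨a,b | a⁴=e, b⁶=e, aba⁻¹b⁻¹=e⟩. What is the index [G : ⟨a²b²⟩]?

First find ord(a²b²) by computing successive powers:
  (a²b²)¹ = a²b², (a²b²)² = b⁴, (a²b²)³ = a², (a²b²)⁴ = b², (a²b²)⁵ = a²b⁴, (a²b²)⁶ = e.
So |⟨a²b²⟩| = ord(a²b²) = 6. With |G| = 24, by Lagrange [G : ⟨a²b²⟩] = 24/6 = 4.

Answer: 4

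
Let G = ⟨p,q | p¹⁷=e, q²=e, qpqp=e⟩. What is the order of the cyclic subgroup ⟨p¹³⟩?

|⟨p¹³⟩| equals the order of p¹³. Compute successive powers until reaching e:
  (p¹³)¹ = p¹³, (p¹³)² = p⁹, (p¹³)³ = p⁵, (p¹³)⁴ = p, (p¹³)⁵ = p¹⁴, (p¹³)⁶ = p¹⁰, (p¹³)⁷ = p⁶, (p¹³)⁸ = p², (p¹³)⁹ = p¹⁵, (p¹³)¹⁰ = p¹¹, (p¹³)¹¹ = p⁷, (p¹³)¹² = p³, (p¹³)¹³ = p¹⁶, (p¹³)¹⁴ = p¹², (p¹³)¹⁵ = p⁸, (p¹³)¹⁶ = p⁴, (p¹³)¹⁷ = e.
The smallest positive k with (p¹³)ᵏ = e is 17, so |⟨p¹³⟩| = 17.

Answer: 17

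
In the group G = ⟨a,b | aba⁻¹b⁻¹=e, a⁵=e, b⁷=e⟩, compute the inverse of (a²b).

The order of (a²b) is 35 (smallest k with (a²b)ᵏ = e), so (a²b)⁻¹ = (a²b)³⁴ = a³b⁶.
Check: (a²b) · (a³b⁶) → (a²b) · a³ = b;   b · b⁶ = e, giving e as required.

Answer: a³b⁶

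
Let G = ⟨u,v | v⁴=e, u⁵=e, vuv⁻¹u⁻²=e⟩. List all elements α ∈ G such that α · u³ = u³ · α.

⟨u³⟩ ⊆ C_G(u³) since powers of u³ commute with u³; so |C_G(u³)| ≥ |⟨u³⟩| = 5.
By orbit–stabilizer, |C_G(u³)| = |G| / |conj. class of u³| = 20 / 4 = 5.
The 5 elements commuting with u³ are {e, u, u², u³, u⁴}.

Answer: {e, u, u², u³, u⁴}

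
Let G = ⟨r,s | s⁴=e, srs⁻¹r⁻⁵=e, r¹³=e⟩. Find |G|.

Enumerate words in the generators, reducing via the relations: the distinct elements are
  {e, r, s, rs, r², r³, r⁴, r⁵, r⁶, r⁷, r⁸, r⁹, s², s³, rs², rs³, r²s, r³s, r¹², r¹¹, r¹⁰, r⁴s, r⁵s, r⁶s, r⁷s, r⁸s, r⁹s, r²s², r²s³, r³s², r³s³, r¹²s, r¹¹s, r¹⁰s, r⁴s², r⁴s³, r⁵s², r⁵s³, r⁶s², r⁶s³, r⁷s², r⁷s³, r⁸s², r⁸s³, r⁹s², r⁹s³, r¹²s², r¹²s³, r¹¹s², r¹¹s³, r¹⁰s², r¹⁰s³}.
No further products give new elements, so |G| = 52.

Answer: 52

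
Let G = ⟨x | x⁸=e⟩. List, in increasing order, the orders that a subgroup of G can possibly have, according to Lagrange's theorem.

|G| = 8 = 2³. By Lagrange's theorem the order of any subgroup divides 8; the divisors of 8 are 1, 2, 4, 8.

Answer: 1, 2, 4, 8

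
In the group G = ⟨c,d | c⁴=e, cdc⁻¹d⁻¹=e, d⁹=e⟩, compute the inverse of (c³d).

The order of (c³d) is 36 (smallest k with (c³d)ᵏ = e), so (c³d)⁻¹ = (c³d)³⁵ = cd⁸.
Check: (c³d) · (cd⁸) → (c³d) · c = d;   d · d⁸ = e, giving e as required.

Answer: cd⁸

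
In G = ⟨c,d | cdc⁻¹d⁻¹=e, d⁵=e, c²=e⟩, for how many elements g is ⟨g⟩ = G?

G is cyclic of order 10. An element generates G iff its order is 10, and a cyclic group of order 10 has exactly φ(10) = 4 such elements.

Answer: 4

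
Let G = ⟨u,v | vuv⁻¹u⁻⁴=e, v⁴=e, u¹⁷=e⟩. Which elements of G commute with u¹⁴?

⟨u¹⁴⟩ ⊆ C_G(u¹⁴) since powers of u¹⁴ commute with u¹⁴; so |C_G(u¹⁴)| ≥ |⟨u¹⁴⟩| = 17.
By orbit–stabilizer, |C_G(u¹⁴)| = |G| / |conj. class of u¹⁴| = 68 / 4 = 17.
The 17 elements commuting with u¹⁴ are {e, u, u², u³, u⁴, u⁵, u⁶, u⁷, u⁸, u⁹, u¹⁰, u¹¹, u¹², u¹³, u¹⁴, u¹⁵, u¹⁶}.

Answer: {e, u, u², u³, u⁴, u⁵, u⁶, u⁷, u⁸, u⁹, u¹⁰, u¹¹, u¹², u¹³, u¹⁴, u¹⁵, u¹⁶}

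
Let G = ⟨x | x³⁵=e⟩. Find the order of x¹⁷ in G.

Compute successive powers until reaching e:
  (x¹⁷)¹ = x¹⁷, (x¹⁷)² = x³⁴, (x¹⁷)³ = x¹⁶, (x¹⁷)⁴ = x³³, (x¹⁷)⁵ = x¹⁵, (x¹⁷)⁶ = x³², (x¹⁷)⁷ = x¹⁴, (x¹⁷)⁸ = x³¹, (x¹⁷)⁹ = x¹³, (x¹⁷)¹⁰ = x³⁰, (x¹⁷)¹¹ = x¹², (x¹⁷)¹² = x²⁹, (x¹⁷)¹³ = x¹¹, (x¹⁷)¹⁴ = x²⁸, (x¹⁷)¹⁵ = x¹⁰, (x¹⁷)¹⁶ = x²⁷, (x¹⁷)¹⁷ = x⁹, (x¹⁷)¹⁸ = x²⁶, (x¹⁷)¹⁹ = x⁸, (x¹⁷)²⁰ = x²⁵, (x¹⁷)²¹ = x⁷, (x¹⁷)²² = x²⁴, (x¹⁷)²³ = x⁶, (x¹⁷)²⁴ = x²³, (x¹⁷)²⁵ = x⁵, (x¹⁷)²⁶ = x²², (x¹⁷)²⁷ = x⁴, (x¹⁷)²⁸ = x²¹, (x¹⁷)²⁹ = x³, (x¹⁷)³⁰ = x²⁰, (x¹⁷)³¹ = x², (x¹⁷)³² = x¹⁹, (x¹⁷)³³ = x, (x¹⁷)³⁴ = x¹⁸, (x¹⁷)³⁵ = e.
The smallest positive k with (x¹⁷)ᵏ = e is 35.

Answer: 35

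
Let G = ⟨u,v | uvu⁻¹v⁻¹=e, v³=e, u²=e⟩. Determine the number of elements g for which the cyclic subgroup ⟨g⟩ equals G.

G is cyclic of order 6. An element generates G iff its order is 6, and a cyclic group of order 6 has exactly φ(6) = 2 such elements.

Answer: 2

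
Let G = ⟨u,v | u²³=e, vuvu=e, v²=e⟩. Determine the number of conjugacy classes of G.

The conjugacy classes (representative and size) are:
  [e] (size 1), [u] (size 2), [u²¹] (size 2), [u²⁰] (size 2), [u⁴] (size 2), [u¹⁸] (size 2), [u⁶] (size 2), [u¹⁶] (size 2), [u⁸] (size 2), [u⁹] (size 2), [u¹⁰] (size 2), [u¹²] (size 2), [u¹⁸v] (size 23).
Class equation: 1 + 2 + 2 + 2 + 2 + 2 + 2 + 2 + 2 + 2 + 2 + 2 + 23 = 46 = |G|. So G has 13 conjugacy classes.

Answer: 13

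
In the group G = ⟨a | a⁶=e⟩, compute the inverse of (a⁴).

The order of (a⁴) is 3 (smallest k with (a⁴)ᵏ = e), so (a⁴)⁻¹ = (a⁴)² = a².
Check: (a⁴) · (a²) → (a⁴) · a² = e, giving e as required.

Answer: a²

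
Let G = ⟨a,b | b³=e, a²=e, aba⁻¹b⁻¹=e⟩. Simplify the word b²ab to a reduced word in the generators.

Multiply left to right, reducing at each step:
  (b²) · a = ab²
  (ab²) · b = a

Answer: a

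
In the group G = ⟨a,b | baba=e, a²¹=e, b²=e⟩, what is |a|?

Compute successive powers until reaching e:
  a¹ = a, a² = a², a³ = a³, a⁴ = a⁴, a⁵ = a⁵, a⁶ = a⁶, a⁷ = a⁷, a⁸ = a⁸, a⁹ = a⁹, a¹⁰ = a¹⁰, a¹¹ = a¹¹, a¹² = a¹², a¹³ = a¹³, a¹⁴ = a¹⁴, a¹⁵ = a¹⁵, a¹⁶ = a¹⁶, a¹⁷ = a¹⁷, a¹⁸ = a¹⁸, a¹⁹ = a¹⁹, a²⁰ = a²⁰, a²¹ = e.
The smallest positive k with aᵏ = e is 21.

Answer: 21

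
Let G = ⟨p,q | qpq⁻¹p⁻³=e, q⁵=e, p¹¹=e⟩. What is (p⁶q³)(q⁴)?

Compute (p⁶q³) · (q⁴) by multiplying left to right and reducing via the relations at each step:
  (p⁶q³) · q⁴ = p⁶q²

Answer: p⁶q²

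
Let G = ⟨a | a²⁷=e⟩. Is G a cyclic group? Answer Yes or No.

|G| = 27. The element a has order 27 (its powers give 27 distinct elements), so ⟨a⟩ = G and G is cyclic.

Answer: Yes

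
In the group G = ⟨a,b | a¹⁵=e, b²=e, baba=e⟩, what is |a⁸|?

Compute successive powers until reaching e:
  (a⁸)¹ = a⁸, (a⁸)² = a, (a⁸)³ = a⁹, (a⁸)⁴ = a², (a⁸)⁵ = a¹⁰, (a⁸)⁶ = a³, (a⁸)⁷ = a¹¹, (a⁸)⁸ = a⁴, (a⁸)⁹ = a¹², (a⁸)¹⁰ = a⁵, (a⁸)¹¹ = a¹³, (a⁸)¹² = a⁶, (a⁸)¹³ = a¹⁴, (a⁸)¹⁴ = a⁷, (a⁸)¹⁵ = e.
The smallest positive k with (a⁸)ᵏ = e is 15.

Answer: 15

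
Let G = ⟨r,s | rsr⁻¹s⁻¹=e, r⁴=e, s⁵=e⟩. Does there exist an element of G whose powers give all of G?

|G| = 20. The element rs has order 20 (its powers give 20 distinct elements), so ⟨rs⟩ = G and G is cyclic.

Answer: Yes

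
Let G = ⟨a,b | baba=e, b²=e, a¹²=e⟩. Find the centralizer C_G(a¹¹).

⟨a¹¹⟩ ⊆ C_G(a¹¹) since powers of a¹¹ commute with a¹¹; so |C_G(a¹¹)| ≥ |⟨a¹¹⟩| = 12.
By orbit–stabilizer, |C_G(a¹¹)| = |G| / |conj. class of a¹¹| = 24 / 2 = 12.
The 12 elements commuting with a¹¹ are {e, a, a², a³, a⁴, a⁵, a⁶, a⁷, a⁸, a⁹, a¹⁰, a¹¹}.

Answer: {e, a, a², a³, a⁴, a⁵, a⁶, a⁷, a⁸, a⁹, a¹⁰, a¹¹}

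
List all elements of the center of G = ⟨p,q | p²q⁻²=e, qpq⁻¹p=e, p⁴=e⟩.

An element z ∈ Z(G) iff z commutes with every generator.
For example p² is central: (p²)·p = p³ = p·(p²); (p²)·q = q⁻¹ = q·(p²).
Whereas p ∉ Z(G) since p·q = pq ≠ pq⁻¹ = q·p.
Checking each of the 8 elements this way gives Z(G) = {e, p²}, of order 2.

Answer: {e, p²}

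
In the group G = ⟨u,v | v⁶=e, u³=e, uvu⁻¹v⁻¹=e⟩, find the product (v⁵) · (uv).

Compute (v⁵) · (uv) by multiplying left to right and reducing via the relations at each step:
  (v⁵) · u = uv⁵
  (uv⁵) · v = u

Answer: u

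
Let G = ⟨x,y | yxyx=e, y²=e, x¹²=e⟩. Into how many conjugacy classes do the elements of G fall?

The conjugacy classes (representative and size) are:
  [e] (size 1), [x¹¹] (size 2), [x²] (size 2), [x⁹] (size 2), [x⁴] (size 2), [x⁵] (size 2), [x⁶] (size 1), [y] (size 6), [xy] (size 6).
Class equation: 1 + 2 + 2 + 2 + 2 + 2 + 1 + 6 + 6 = 24 = |G|. So G has 9 conjugacy classes.

Answer: 9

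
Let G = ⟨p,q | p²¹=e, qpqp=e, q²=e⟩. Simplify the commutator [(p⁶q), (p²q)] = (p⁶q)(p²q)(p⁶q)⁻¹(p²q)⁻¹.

[(p⁶q), (p²q)] = (p⁶q)·(p²q)·(p⁶q)⁻¹·(p²q)⁻¹.
  (p⁶q) · (p²q) = p⁴
  (p⁴) · (p⁶q) = p¹⁰q
  (p¹⁰q) · (p²q) = p⁸

Answer: p⁸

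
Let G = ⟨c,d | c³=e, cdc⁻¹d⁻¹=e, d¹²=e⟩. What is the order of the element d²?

Compute successive powers until reaching e:
  (d²)¹ = d², (d²)² = d⁴, (d²)³ = d⁶, (d²)⁴ = d⁸, (d²)⁵ = d¹⁰, (d²)⁶ = e.
The smallest positive k with (d²)ᵏ = e is 6.

Answer: 6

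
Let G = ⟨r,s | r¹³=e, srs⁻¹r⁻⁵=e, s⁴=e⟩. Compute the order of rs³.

Compute successive powers until reaching e:
  (rs³)¹ = rs³, (rs³)² = r⁹s², (rs³)³ = r⁸s, (rs³)⁴ = e.
The smallest positive k with (rs³)ᵏ = e is 4.

Answer: 4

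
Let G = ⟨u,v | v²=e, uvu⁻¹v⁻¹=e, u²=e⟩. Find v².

Compute successive powers of v, reducing at each step:
  v²: v · v = e

Answer: e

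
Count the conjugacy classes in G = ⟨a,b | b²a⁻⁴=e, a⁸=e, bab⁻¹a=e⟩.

The conjugacy classes (representative and size) are:
  [e] (size 1), [a⁷] (size 2), [a²] (size 2), [a⁵] (size 2), [a⁴] (size 1), [a²b⁻¹] (size 4), [a³b] (size 4).
Class equation: 1 + 2 + 2 + 2 + 1 + 4 + 4 = 16 = |G|. So G has 7 conjugacy classes.

Answer: 7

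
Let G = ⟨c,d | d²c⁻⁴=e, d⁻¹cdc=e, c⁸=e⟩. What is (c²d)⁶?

Compute successive powers of (c²d), reducing at each step:
  (c²d)²: (c²d) · c² = d;   d · d = c⁴
  (c²d)³: (c⁴) · c² = c⁶;   (c⁶) · d = c²d⁻¹
  (c²d)⁴: (c²d⁻¹) · c² = d⁻¹;   (d⁻¹) · d = e
  (c²d)⁵: e · c² = c²;   (c²) · d = c²d
  (c²d)⁶: (c²d) · c² = d;   d · d = c⁴

Answer: c⁴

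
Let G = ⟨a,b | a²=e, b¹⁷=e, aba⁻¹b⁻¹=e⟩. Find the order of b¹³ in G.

Compute successive powers until reaching e:
  (b¹³)¹ = b¹³, (b¹³)² = b⁹, (b¹³)³ = b⁵, (b¹³)⁴ = b, (b¹³)⁵ = b¹⁴, (b¹³)⁶ = b¹⁰, (b¹³)⁷ = b⁶, (b¹³)⁸ = b², (b¹³)⁹ = b¹⁵, (b¹³)¹⁰ = b¹¹, (b¹³)¹¹ = b⁷, (b¹³)¹² = b³, (b¹³)¹³ = b¹⁶, (b¹³)¹⁴ = b¹², (b¹³)¹⁵ = b⁸, (b¹³)¹⁶ = b⁴, (b¹³)¹⁷ = e.
The smallest positive k with (b¹³)ᵏ = e is 17.

Answer: 17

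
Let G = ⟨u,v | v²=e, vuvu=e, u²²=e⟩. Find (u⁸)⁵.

Compute successive powers of (u⁸), reducing at each step:
  (u⁸)²: (u⁸) · u⁸ = u¹⁶
  (u⁸)³: (u¹⁶) · u⁸ = u²
  (u⁸)⁴: (u²) · u⁸ = u¹⁰
  (u⁸)⁵: (u¹⁰) · u⁸ = u¹⁸

Answer: u¹⁸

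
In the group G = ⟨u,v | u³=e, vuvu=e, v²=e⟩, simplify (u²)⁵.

Compute successive powers of (u²), reducing at each step:
  (u²)²: (u²) · u² = u
  (u²)³: u · u² = e
  (u²)⁴: e · u² = u²
  (u²)⁵: (u²) · u² = u

Answer: u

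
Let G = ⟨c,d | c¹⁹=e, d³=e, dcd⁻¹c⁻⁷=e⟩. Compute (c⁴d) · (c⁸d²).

Compute (c⁴d) · (c⁸d²) by multiplying left to right and reducing via the relations at each step:
  (c⁴d) · c⁸ = c³d
  (c³d) · d² = c³

Answer: c³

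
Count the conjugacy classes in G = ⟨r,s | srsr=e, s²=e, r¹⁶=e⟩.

The conjugacy classes (representative and size) are:
  [e] (size 1), [r¹⁵] (size 2), [r²] (size 2), [r³] (size 2), [r¹²] (size 2), [r⁵] (size 2), [r⁶] (size 2), [r⁷] (size 2), [r⁸] (size 1), [r²s] (size 8), [r¹⁵s] (size 8).
Class equation: 1 + 2 + 2 + 2 + 2 + 2 + 2 + 2 + 1 + 8 + 8 = 32 = |G|. So G has 11 conjugacy classes.

Answer: 11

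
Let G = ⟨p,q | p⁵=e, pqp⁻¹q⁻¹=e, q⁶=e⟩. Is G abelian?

Each pair of generators commutes: p·q = pq = q·p. Since the generators pairwise commute, every element of G commutes with every other, so G is abelian.

Answer: Yes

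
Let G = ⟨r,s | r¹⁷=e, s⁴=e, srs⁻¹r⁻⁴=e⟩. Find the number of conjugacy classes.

The conjugacy classes (representative and size) are:
  [e] (size 1), [r⁴] (size 4), [r²] (size 4), [r⁵] (size 4), [r¹¹] (size 4), [r⁷s] (size 17), [r³s²] (size 17), [r⁹s³] (size 17).
Class equation: 1 + 4 + 4 + 4 + 4 + 17 + 17 + 17 = 68 = |G|. So G has 8 conjugacy classes.

Answer: 8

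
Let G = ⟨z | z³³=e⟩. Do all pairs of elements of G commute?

G has a single generator, so G is cyclic and hence abelian.

Answer: Yes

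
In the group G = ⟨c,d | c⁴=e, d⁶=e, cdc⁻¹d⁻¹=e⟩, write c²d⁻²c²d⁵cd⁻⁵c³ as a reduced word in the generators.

Multiply left to right, reducing at each step:
  (c²) · d⁻² = c²d⁴
  (c²d⁴) · c² = d⁴
  (d⁴) · d⁵ = d³
  (d³) · c = cd³
  (cd³) · d⁻⁵ = cd⁴
  (cd⁴) · c³ = d⁴

Answer: d⁴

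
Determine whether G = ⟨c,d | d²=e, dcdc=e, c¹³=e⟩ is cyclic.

Every cyclic group is abelian. But c·d = cd while d·c = c¹²d, so c·d ≠ d·c and G is not abelian. Hence G is not cyclic.

Answer: No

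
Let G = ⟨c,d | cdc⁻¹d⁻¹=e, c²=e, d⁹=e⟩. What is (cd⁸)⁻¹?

The order of (cd⁸) is 18 (smallest k with (cd⁸)ᵏ = e), so (cd⁸)⁻¹ = (cd⁸)¹⁷ = cd.
Check: (cd⁸) · (cd) → (cd⁸) · c = d⁸;   (d⁸) · d = e, giving e as required.

Answer: cd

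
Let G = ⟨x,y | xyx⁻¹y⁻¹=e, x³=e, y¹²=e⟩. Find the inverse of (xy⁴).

The order of (xy⁴) is 3 (smallest k with (xy⁴)ᵏ = e), so (xy⁴)⁻¹ = (xy⁴)² = x²y⁸.
Check: (xy⁴) · (x²y⁸) → (xy⁴) · x² = y⁴;   (y⁴) · y⁸ = e, giving e as required.

Answer: x²y⁸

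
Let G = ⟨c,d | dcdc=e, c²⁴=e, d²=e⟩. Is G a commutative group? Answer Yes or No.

c·d = cd but d·c = c²³d, so c·d ≠ d·c and G is not abelian.

Answer: No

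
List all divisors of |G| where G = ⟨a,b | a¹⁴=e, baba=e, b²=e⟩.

|G| = 28 = 2² · 7. By Lagrange's theorem the order of any subgroup divides 28; the divisors of 28 are 1, 2, 4, 7, 14, 28.

Answer: 1, 2, 4, 7, 14, 28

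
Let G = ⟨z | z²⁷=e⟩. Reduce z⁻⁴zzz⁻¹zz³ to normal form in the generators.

Multiply left to right, reducing at each step:
  (z²³) · z = z²⁴
  (z²⁴) · z = z²⁵
  (z²⁵) · z⁻¹ = z²⁴
  (z²⁴) · z = z²⁵
  (z²⁵) · z³ = z

Answer: z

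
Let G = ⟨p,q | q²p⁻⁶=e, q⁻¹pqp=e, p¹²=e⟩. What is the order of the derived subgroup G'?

G' = [G, G] is generated by all commutators. The generator-pair commutators are: [p, q] = p².
The subgroup they normally generate is {e, p², p⁴, p⁶, p⁸, p¹⁰}, of order 6.
Check: |G/G'| = 24/6 = 4 is the order of the abelianisation.

Answer: 6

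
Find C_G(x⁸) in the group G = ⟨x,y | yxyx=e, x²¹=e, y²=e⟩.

⟨x⁸⟩ ⊆ C_G(x⁸) since powers of x⁸ commute with x⁸; so |C_G(x⁸)| ≥ |⟨x⁸⟩| = 21.
By orbit–stabilizer, |C_G(x⁸)| = |G| / |conj. class of x⁸| = 42 / 2 = 21.
The 21 elements commuting with x⁸ are {e, x, x², x³, x⁴, x⁵, x⁶, x⁷, x⁸, x⁹, x¹⁰, x¹¹, x¹², x¹³, x¹⁴, x¹⁵, x¹⁶, x¹⁷, x¹⁸, x¹⁹, x²⁰}.

Answer: {e, x, x², x³, x⁴, x⁵, x⁶, x⁷, x⁸, x⁹, x¹⁰, x¹¹, x¹², x¹³, x¹⁴, x¹⁵, x¹⁶, x¹⁷, x¹⁸, x¹⁹, x²⁰}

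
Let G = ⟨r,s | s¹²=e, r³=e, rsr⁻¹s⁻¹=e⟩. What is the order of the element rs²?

Compute successive powers until reaching e:
  (rs²)¹ = rs², (rs²)² = r²s⁴, (rs²)³ = s⁶, (rs²)⁴ = rs⁸, (rs²)⁵ = r²s¹⁰, (rs²)⁶ = e.
The smallest positive k with (rs²)ᵏ = e is 6.

Answer: 6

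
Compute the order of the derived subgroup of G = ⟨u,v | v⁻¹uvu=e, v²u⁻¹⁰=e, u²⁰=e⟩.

G' = [G, G] is generated by all commutators. The generator-pair commutators are: [u, v] = u².
The subgroup they normally generate is {e, u², u⁴, u⁶, u⁸, u¹⁰, u¹², u¹⁴, u¹⁶, u¹⁸}, of order 10.
Check: |G/G'| = 40/10 = 4 is the order of the abelianisation.

Answer: 10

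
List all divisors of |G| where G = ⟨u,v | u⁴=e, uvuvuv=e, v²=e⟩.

|G| = 24 = 2³ · 3. By Lagrange's theorem the order of any subgroup divides 24; the divisors of 24 are 1, 2, 3, 4, 6, 8, 12, 24.

Answer: 1, 2, 3, 4, 6, 8, 12, 24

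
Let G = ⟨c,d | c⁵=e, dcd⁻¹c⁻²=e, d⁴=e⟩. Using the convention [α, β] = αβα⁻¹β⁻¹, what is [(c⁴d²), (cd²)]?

[(c⁴d²), (cd²)] = (c⁴d²)·(cd²)·(c⁴d²)⁻¹·(cd²)⁻¹.
  (c⁴d²) · (cd²) = c³
  (c³) · (c⁴d²) = c²d²
  (c²d²) · (cd²) = c

Answer: c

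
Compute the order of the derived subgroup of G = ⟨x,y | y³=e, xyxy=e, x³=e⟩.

G' = [G, G] is generated by all commutators. The generator-pair commutators are: [x, y] = xy²x.
The subgroup they normally generate is {e, xy, x²y², xy²x}, of order 4.
Check: |G/G'| = 12/4 = 3 is the order of the abelianisation.

Answer: 4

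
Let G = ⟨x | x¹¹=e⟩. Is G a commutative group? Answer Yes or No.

G has a single generator, so G is cyclic and hence abelian.

Answer: Yes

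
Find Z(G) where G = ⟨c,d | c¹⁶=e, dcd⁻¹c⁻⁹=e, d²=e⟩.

An element z ∈ Z(G) iff z commutes with every generator.
For example c² is central: (c²)·c = c³ = c·(c²); (c²)·d = c²d = d·(c²).
Whereas c ∉ Z(G) since c·d = cd ≠ c⁹d = d·c.
Checking each of the 32 elements this way gives Z(G) = {e, c², c⁴, c⁶, c⁸, c¹⁰, c¹², c¹⁴}, of order 8.

Answer: {e, c², c⁴, c⁶, c⁸, c¹⁰, c¹², c¹⁴}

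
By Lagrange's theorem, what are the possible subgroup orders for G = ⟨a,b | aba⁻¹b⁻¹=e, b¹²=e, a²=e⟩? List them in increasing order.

|G| = 24 = 2³ · 3. By Lagrange's theorem the order of any subgroup divides 24; the divisors of 24 are 1, 2, 3, 4, 6, 8, 12, 24.

Answer: 1, 2, 3, 4, 6, 8, 12, 24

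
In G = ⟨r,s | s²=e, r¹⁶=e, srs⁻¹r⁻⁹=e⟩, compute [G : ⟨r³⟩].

First find ord(r³) by computing successive powers:
  (r³)¹ = r³, (r³)² = r⁶, (r³)³ = r⁹, (r³)⁴ = r¹², (r³)⁵ = r¹⁵, (r³)⁶ = r², (r³)⁷ = r⁵, (r³)⁸ = r⁸, (r³)⁹ = r¹¹, (r³)¹⁰ = r¹⁴, (r³)¹¹ = r, (r³)¹² = r⁴, (r³)¹³ = r⁷, (r³)¹⁴ = r¹⁰, (r³)¹⁵ = r¹³, (r³)¹⁶ = e.
So |⟨r³⟩| = ord(r³) = 16. With |G| = 32, by Lagrange [G : ⟨r³⟩] = 32/16 = 2.

Answer: 2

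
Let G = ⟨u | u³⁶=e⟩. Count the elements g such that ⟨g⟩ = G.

G is cyclic of order 36. An element generates G iff its order is 36, and a cyclic group of order 36 has exactly φ(36) = 12 such elements.

Answer: 12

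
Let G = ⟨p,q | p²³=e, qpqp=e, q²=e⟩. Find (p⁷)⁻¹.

The order of (p⁷) is 23 (smallest k with (p⁷)ᵏ = e), so (p⁷)⁻¹ = (p⁷)²² = p¹⁶.
Check: (p⁷) · (p¹⁶) → (p⁷) · p¹⁶ = e, giving e as required.

Answer: p¹⁶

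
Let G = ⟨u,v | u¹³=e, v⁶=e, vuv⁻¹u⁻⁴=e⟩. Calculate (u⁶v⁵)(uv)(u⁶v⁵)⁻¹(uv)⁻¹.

[(u⁶v⁵), (uv)] = (u⁶v⁵)·(uv)·(u⁶v⁵)⁻¹·(uv)⁻¹.
  (u⁶v⁵) · (uv) = u³
  (u³) · (u²v) = u⁵v
  (u⁵v) · (u³v⁵) = u⁴

Answer: u⁴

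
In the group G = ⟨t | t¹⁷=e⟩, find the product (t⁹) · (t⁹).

Compute (t⁹) · (t⁹) by multiplying left to right and reducing via the relations at each step:
  (t⁹) · t⁹ = t

Answer: t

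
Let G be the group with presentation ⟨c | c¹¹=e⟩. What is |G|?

G is generated by a single element, so G is cyclic. The relator gives c¹¹ = e and no smaller power is forced to be e, so the 11 powers {c, e, c², c³, c⁴, c⁵, c⁶, c⁷, c⁸, c⁹, c¹⁰} are distinct. Hence |G| = 11.

Answer: 11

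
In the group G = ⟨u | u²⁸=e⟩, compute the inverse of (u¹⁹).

The order of (u¹⁹) is 28 (smallest k with (u¹⁹)ᵏ = e), so (u¹⁹)⁻¹ = (u¹⁹)²⁷ = u⁹.
Check: (u¹⁹) · (u⁹) → (u¹⁹) · u⁹ = e, giving e as required.

Answer: u⁹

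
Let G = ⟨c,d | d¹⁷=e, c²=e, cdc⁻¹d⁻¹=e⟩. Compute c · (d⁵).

Compute c · (d⁵) by multiplying left to right and reducing via the relations at each step:
  c · d⁵ = cd⁵

Answer: cd⁵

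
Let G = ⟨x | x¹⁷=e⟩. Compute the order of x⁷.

Compute successive powers until reaching e:
  (x⁷)¹ = x⁷, (x⁷)² = x¹⁴, (x⁷)³ = x⁴, (x⁷)⁴ = x¹¹, (x⁷)⁵ = x, (x⁷)⁶ = x⁸, (x⁷)⁷ = x¹⁵, (x⁷)⁸ = x⁵, (x⁷)⁹ = x¹², (x⁷)¹⁰ = x², (x⁷)¹¹ = x⁹, (x⁷)¹² = x¹⁶, (x⁷)¹³ = x⁶, (x⁷)¹⁴ = x¹³, (x⁷)¹⁵ = x³, (x⁷)¹⁶ = x¹⁰, (x⁷)¹⁷ = e.
The smallest positive k with (x⁷)ᵏ = e is 17.

Answer: 17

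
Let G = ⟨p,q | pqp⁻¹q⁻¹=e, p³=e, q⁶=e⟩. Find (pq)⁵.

Compute successive powers of (pq), reducing at each step:
  (pq)²: (pq) · p = p²q;   (p²q) · q = p²q²
  (pq)³: (p²q²) · p = q²;   (q²) · q = q³
  (pq)⁴: (q³) · p = pq³;   (pq³) · q = pq⁴
  (pq)⁵: (pq⁴) · p = p²q⁴;   (p²q⁴) · q = p²q⁵

Answer: p²q⁵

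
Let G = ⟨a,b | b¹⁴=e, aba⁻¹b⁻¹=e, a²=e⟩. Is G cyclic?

|G| = 28, but the maximum element order in G is 14 < 28. No single element generates all of G, so G is not cyclic.

Answer: No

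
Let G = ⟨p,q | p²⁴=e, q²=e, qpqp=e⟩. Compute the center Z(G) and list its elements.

An element z ∈ Z(G) iff z commutes with every generator.
For example p¹² is central: (p¹²)·p = p¹³ = p·(p¹²); (p¹²)·q = p¹²q = q·(p¹²).
Whereas p ∉ Z(G) since p·q = pq ≠ p²³q = q·p.
Checking each of the 48 elements this way gives Z(G) = {e, p¹²}, of order 2.

Answer: {e, p¹²}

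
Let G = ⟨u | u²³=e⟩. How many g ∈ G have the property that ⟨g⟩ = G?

G is cyclic of order 23. An element generates G iff its order is 23, and a cyclic group of order 23 has exactly φ(23) = 22 such elements.

Answer: 22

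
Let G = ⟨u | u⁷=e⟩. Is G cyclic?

|G| = 7. The element u has order 7 (its powers give 7 distinct elements), so ⟨u⟩ = G and G is cyclic.

Answer: Yes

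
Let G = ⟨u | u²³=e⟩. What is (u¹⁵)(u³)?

Compute (u¹⁵) · (u³) by multiplying left to right and reducing via the relations at each step:
  (u¹⁵) · u³ = u¹⁸

Answer: u¹⁸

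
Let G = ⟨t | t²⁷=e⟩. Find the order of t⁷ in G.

Compute successive powers until reaching e:
  (t⁷)¹ = t⁷, (t⁷)² = t¹⁴, (t⁷)³ = t²¹, (t⁷)⁴ = t, (t⁷)⁵ = t⁸, (t⁷)⁶ = t¹⁵, (t⁷)⁷ = t²², (t⁷)⁸ = t², (t⁷)⁹ = t⁹, (t⁷)¹⁰ = t¹⁶, (t⁷)¹¹ = t²³, (t⁷)¹² = t³, (t⁷)¹³ = t¹⁰, (t⁷)¹⁴ = t¹⁷, (t⁷)¹⁵ = t²⁴, (t⁷)¹⁶ = t⁴, (t⁷)¹⁷ = t¹¹, (t⁷)¹⁸ = t¹⁸, (t⁷)¹⁹ = t²⁵, (t⁷)²⁰ = t⁵, (t⁷)²¹ = t¹², (t⁷)²² = t¹⁹, (t⁷)²³ = t²⁶, (t⁷)²⁴ = t⁶, (t⁷)²⁵ = t¹³, (t⁷)²⁶ = t²⁰, (t⁷)²⁷ = e.
The smallest positive k with (t⁷)ᵏ = e is 27.

Answer: 27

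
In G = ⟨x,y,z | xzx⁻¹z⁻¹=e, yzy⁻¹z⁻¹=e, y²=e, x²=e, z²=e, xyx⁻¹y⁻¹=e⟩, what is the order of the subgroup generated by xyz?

|⟨xyz⟩| equals the order of xyz. Compute successive powers until reaching e:
  (xyz)¹ = xyz, (xyz)² = e.
The smallest positive k with (xyz)ᵏ = e is 2, so |⟨xyz⟩| = 2.

Answer: 2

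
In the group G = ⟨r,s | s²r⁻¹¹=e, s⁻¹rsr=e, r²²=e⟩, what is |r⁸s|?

Compute successive powers until reaching e:
  (r⁸s)¹ = r⁸s, (r⁸s)² = r¹¹, (r⁸s)³ = r⁸s⁻¹, (r⁸s)⁴ = e.
The smallest positive k with (r⁸s)ᵏ = e is 4.

Answer: 4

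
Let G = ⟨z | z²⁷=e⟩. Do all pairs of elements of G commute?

G has a single generator, so G is cyclic and hence abelian.

Answer: Yes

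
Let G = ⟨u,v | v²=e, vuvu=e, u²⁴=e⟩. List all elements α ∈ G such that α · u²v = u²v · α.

⟨u²v⟩ ⊆ C_G(u²v) since powers of u²v commute with u²v; so |C_G(u²v)| ≥ |⟨u²v⟩| = 2.
By orbit–stabilizer, |C_G(u²v)| = |G| / |conj. class of u²v| = 48 / 12 = 4.
The 4 elements commuting with u²v are {e, u¹², u²v, u¹⁴v}.

Answer: {e, u¹², u²v, u¹⁴v}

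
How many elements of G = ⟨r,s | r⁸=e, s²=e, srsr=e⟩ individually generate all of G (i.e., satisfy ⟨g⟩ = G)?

⟨g⟩ = G would require ord(g) = |G| = 16, but the maximum element order in G is 8 < 16. So G is not cyclic and no single element generates it: the count is 0.

Answer: 0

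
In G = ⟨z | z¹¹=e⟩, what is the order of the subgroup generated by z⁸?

|⟨z⁸⟩| equals the order of z⁸. Compute successive powers until reaching e:
  (z⁸)¹ = z⁸, (z⁸)² = z⁵, (z⁸)³ = z², (z⁸)⁴ = z¹⁰, (z⁸)⁵ = z⁷, (z⁸)⁶ = z⁴, (z⁸)⁷ = z, (z⁸)⁸ = z⁹, (z⁸)⁹ = z⁶, (z⁸)¹⁰ = z³, (z⁸)¹¹ = e.
The smallest positive k with (z⁸)ᵏ = e is 11, so |⟨z⁸⟩| = 11.

Answer: 11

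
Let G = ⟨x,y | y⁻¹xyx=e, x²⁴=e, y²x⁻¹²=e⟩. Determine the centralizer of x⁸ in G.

⟨x⁸⟩ ⊆ C_G(x⁸) since powers of x⁸ commute with x⁸; so |C_G(x⁸)| ≥ |⟨x⁸⟩| = 3.
By orbit–stabilizer, |C_G(x⁸)| = |G| / |conj. class of x⁸| = 48 / 2 = 24.
The 24 elements commuting with x⁸ are {e, x, x², x³, x⁴, x⁵, x⁶, x⁷, x⁸, x⁹, x¹⁰, x¹¹, x¹², x¹³, x¹⁴, x¹⁵, x¹⁶, x¹⁷, x¹⁸, x¹⁹, x²⁰, x²¹, x²², x²³}.

Answer: {e, x, x², x³, x⁴, x⁵, x⁶, x⁷, x⁸, x⁹, x¹⁰, x¹¹, x¹², x¹³, x¹⁴, x¹⁵, x¹⁶, x¹⁷, x¹⁸, x¹⁹, x²⁰, x²¹, x²², x²³}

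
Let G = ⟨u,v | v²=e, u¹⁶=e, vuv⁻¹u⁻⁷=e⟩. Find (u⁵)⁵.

Compute successive powers of (u⁵), reducing at each step:
  (u⁵)²: (u⁵) · u⁵ = u¹⁰
  (u⁵)³: (u¹⁰) · u⁵ = u¹⁵
  (u⁵)⁴: (u¹⁵) · u⁵ = u⁴
  (u⁵)⁵: (u⁴) · u⁵ = u⁹

Answer: u⁹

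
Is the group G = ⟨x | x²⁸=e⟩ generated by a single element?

|G| = 28. The element x has order 28 (its powers give 28 distinct elements), so ⟨x⟩ = G and G is cyclic.

Answer: Yes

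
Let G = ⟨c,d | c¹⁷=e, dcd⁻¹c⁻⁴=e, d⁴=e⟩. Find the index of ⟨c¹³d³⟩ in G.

First find ord(c¹³d³) by computing successive powers:
  (c¹³d³)¹ = c¹³d³, (c¹³d³)² = c¹²d², (c¹³d³)³ = c¹⁶d, (c¹³d³)⁴ = e.
So |⟨c¹³d³⟩| = ord(c¹³d³) = 4. With |G| = 68, by Lagrange [G : ⟨c¹³d³⟩] = 68/4 = 17.

Answer: 17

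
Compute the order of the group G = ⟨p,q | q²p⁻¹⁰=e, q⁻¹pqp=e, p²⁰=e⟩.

Enumerate words in the generators, reducing via the relations: the distinct elements are
  {e, p, q, pq, p², p³, p⁴, p⁵, p⁶, p⁷, p⁸, p⁹, p²q, p³q, p¹², p¹³, p¹¹, p¹⁰, p¹⁴, p¹⁵, p¹⁶, p¹⁷, p¹⁸, p¹⁹, p⁴q, p⁵q, p⁶q, p⁷q, p⁸q, p⁹q, q⁻¹, pq⁻¹, p²q⁻¹, p³q⁻¹, p⁴q⁻¹, p⁵q⁻¹, p⁶q⁻¹, p⁷q⁻¹, p⁸q⁻¹, p⁹q⁻¹}.
No further products give new elements, so |G| = 40.

Answer: 40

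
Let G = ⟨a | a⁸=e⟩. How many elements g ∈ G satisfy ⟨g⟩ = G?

G is cyclic of order 8. An element generates G iff its order is 8, and a cyclic group of order 8 has exactly φ(8) = 4 such elements.

Answer: 4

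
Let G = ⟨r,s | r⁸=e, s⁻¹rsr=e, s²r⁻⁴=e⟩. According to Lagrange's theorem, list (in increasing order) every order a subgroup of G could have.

|G| = 16 = 2⁴. By Lagrange's theorem the order of any subgroup divides 16; the divisors of 16 are 1, 2, 4, 8, 16.

Answer: 1, 2, 4, 8, 16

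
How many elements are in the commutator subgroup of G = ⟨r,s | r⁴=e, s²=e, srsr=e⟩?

G' = [G, G] is generated by all commutators. The generator-pair commutators are: [r, s] = r².
The subgroup they normally generate is {e, r²}, of order 2.
Check: |G/G'| = 8/2 = 4 is the order of the abelianisation.

Answer: 2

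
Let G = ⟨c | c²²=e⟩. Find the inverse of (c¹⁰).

The order of (c¹⁰) is 11 (smallest k with (c¹⁰)ᵏ = e), so (c¹⁰)⁻¹ = (c¹⁰)¹⁰ = c¹².
Check: (c¹⁰) · (c¹²) → (c¹⁰) · c¹² = e, giving e as required.

Answer: c¹²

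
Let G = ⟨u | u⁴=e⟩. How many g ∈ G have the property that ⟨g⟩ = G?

G is cyclic of order 4. An element generates G iff its order is 4, and a cyclic group of order 4 has exactly φ(4) = 2 such elements.

Answer: 2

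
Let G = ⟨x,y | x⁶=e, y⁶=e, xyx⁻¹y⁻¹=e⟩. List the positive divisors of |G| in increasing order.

|G| = 36 = 2² · 3². By Lagrange's theorem the order of any subgroup divides 36; the divisors of 36 are 1, 2, 3, 4, 6, 9, 12, 18, 36.

Answer: 1, 2, 3, 4, 6, 9, 12, 18, 36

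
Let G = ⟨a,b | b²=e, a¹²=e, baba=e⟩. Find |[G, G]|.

G' = [G, G] is generated by all commutators. The generator-pair commutators are: [a, b] = a².
The subgroup they normally generate is {e, a², a⁴, a⁶, a⁸, a¹⁰}, of order 6.
Check: |G/G'| = 24/6 = 4 is the order of the abelianisation.

Answer: 6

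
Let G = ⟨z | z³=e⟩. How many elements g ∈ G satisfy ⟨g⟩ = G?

G is cyclic of order 3. An element generates G iff its order is 3, and a cyclic group of order 3 has exactly φ(3) = 2 such elements.

Answer: 2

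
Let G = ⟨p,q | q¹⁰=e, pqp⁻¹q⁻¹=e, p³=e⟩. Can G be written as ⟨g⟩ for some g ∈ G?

|G| = 30. The element pq has order 30 (its powers give 30 distinct elements), so ⟨pq⟩ = G and G is cyclic.

Answer: Yes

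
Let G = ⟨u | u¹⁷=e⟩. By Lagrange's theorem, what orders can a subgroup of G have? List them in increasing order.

|G| = 17 = 17. By Lagrange's theorem the order of any subgroup divides 17; the divisors of 17 are 1, 17.

Answer: 1, 17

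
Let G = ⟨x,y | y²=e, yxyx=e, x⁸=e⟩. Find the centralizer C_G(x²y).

⟨x²y⟩ ⊆ C_G(x²y) since powers of x²y commute with x²y; so |C_G(x²y)| ≥ |⟨x²y⟩| = 2.
By orbit–stabilizer, |C_G(x²y)| = |G| / |conj. class of x²y| = 16 / 4 = 4.
The 4 elements commuting with x²y are {e, x⁴, x²y, x⁶y}.

Answer: {e, x⁴, x²y, x⁶y}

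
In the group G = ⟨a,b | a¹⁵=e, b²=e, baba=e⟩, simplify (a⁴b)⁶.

Compute successive powers of (a⁴b), reducing at each step:
  (a⁴b)²: (a⁴b) · a⁴ = b;   b · b = e
  (a⁴b)³: e · a⁴ = a⁴;   (a⁴) · b = a⁴b
  (a⁴b)⁴: (a⁴b) · a⁴ = b;   b · b = e
  (a⁴b)⁵: e · a⁴ = a⁴;   (a⁴) · b = a⁴b
  (a⁴b)⁶: (a⁴b) · a⁴ = b;   b · b = e

Answer: e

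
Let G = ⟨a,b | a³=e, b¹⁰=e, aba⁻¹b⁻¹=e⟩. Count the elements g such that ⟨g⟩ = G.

G is cyclic of order 30. An element generates G iff its order is 30, and a cyclic group of order 30 has exactly φ(30) = 8 such elements.

Answer: 8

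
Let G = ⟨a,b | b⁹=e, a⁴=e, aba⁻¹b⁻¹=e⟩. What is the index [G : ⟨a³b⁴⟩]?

First find ord(a³b⁴) by computing successive powers:
  (a³b⁴)¹ = a³b⁴, (a³b⁴)² = a²b⁸, (a³b⁴)³ = ab³, (a³b⁴)⁴ = b⁷, (a³b⁴)⁵ = a³b², (a³b⁴)⁶ = a²b⁶, (a³b⁴)⁷ = ab, (a³b⁴)⁸ = b⁵, (a³b⁴)⁹ = a³, (a³b⁴)¹⁰ = a²b⁴, (a³b⁴)¹¹ = ab⁸, (a³b⁴)¹² = b³, (a³b⁴)¹³ = a³b⁷, (a³b⁴)¹⁴ = a²b², (a³b⁴)¹⁵ = ab⁶, (a³b⁴)¹⁶ = b, (a³b⁴)¹⁷ = a³b⁵, (a³b⁴)¹⁸ = a², (a³b⁴)¹⁹ = ab⁴, (a³b⁴)²⁰ = b⁸, (a³b⁴)²¹ = a³b³, (a³b⁴)²² = a²b⁷, (a³b⁴)²³ = ab², (a³b⁴)²⁴ = b⁶, (a³b⁴)²⁵ = a³b, (a³b⁴)²⁶ = a²b⁵, (a³b⁴)²⁷ = a, (a³b⁴)²⁸ = b⁴, (a³b⁴)²⁹ = a³b⁸, (a³b⁴)³⁰ = a²b³, (a³b⁴)³¹ = ab⁷, (a³b⁴)³² = b², (a³b⁴)³³ = a³b⁶, (a³b⁴)³⁴ = a²b, (a³b⁴)³⁵ = ab⁵, (a³b⁴)³⁶ = e.
So |⟨a³b⁴⟩| = ord(a³b⁴) = 36. With |G| = 36, by Lagrange [G : ⟨a³b⁴⟩] = 36/36 = 1.

Answer: 1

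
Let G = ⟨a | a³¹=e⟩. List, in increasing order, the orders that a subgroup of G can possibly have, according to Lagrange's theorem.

|G| = 31 = 31. By Lagrange's theorem the order of any subgroup divides 31; the divisors of 31 are 1, 31.

Answer: 1, 31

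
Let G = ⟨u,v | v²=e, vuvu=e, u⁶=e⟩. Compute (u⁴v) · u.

Compute (u⁴v) · u by multiplying left to right and reducing via the relations at each step:
  (u⁴v) · u = u³v

Answer: u³v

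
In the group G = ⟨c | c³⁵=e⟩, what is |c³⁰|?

Compute successive powers until reaching e:
  (c³⁰)¹ = c³⁰, (c³⁰)² = c²⁵, (c³⁰)³ = c²⁰, (c³⁰)⁴ = c¹⁵, (c³⁰)⁵ = c¹⁰, (c³⁰)⁶ = c⁵, (c³⁰)⁷ = e.
The smallest positive k with (c³⁰)ᵏ = e is 7.

Answer: 7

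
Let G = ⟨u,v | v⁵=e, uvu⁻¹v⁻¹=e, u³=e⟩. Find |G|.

Enumerate words in the generators, reducing via the relations: the distinct elements are
  {e, u, v, uv, u², v², v³, v⁴, uv², uv³, uv⁴, u²v, u²v², u²v³, u²v⁴}.
No further products give new elements, so |G| = 15.

Answer: 15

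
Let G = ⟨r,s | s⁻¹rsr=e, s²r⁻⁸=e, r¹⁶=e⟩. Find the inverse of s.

The order of s is 4 (smallest k with sᵏ = e), so s⁻¹ = s³ = s⁻¹.
Check: s · (s⁻¹) → s · s⁻¹ = e, giving e as required.

Answer: s⁻¹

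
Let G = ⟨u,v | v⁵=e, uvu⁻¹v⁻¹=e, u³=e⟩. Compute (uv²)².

Compute successive powers of (uv²), reducing at each step:
  (uv²)²: (uv²) · u = u²v²;   (u²v²) · v² = u²v⁴

Answer: u²v⁴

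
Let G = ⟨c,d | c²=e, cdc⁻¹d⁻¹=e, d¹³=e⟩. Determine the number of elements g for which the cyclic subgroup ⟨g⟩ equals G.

G is cyclic of order 26. An element generates G iff its order is 26, and a cyclic group of order 26 has exactly φ(26) = 12 such elements.

Answer: 12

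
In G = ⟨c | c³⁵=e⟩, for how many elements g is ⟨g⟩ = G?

G is cyclic of order 35. An element generates G iff its order is 35, and a cyclic group of order 35 has exactly φ(35) = 24 such elements.

Answer: 24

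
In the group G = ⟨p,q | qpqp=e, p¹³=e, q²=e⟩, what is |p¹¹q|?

Compute successive powers until reaching e:
  (p¹¹q)¹ = p¹¹q, (p¹¹q)² = e.
The smallest positive k with (p¹¹q)ᵏ = e is 2.

Answer: 2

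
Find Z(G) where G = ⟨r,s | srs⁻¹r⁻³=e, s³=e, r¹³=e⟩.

An element z ∈ Z(G) iff z commutes with every generator.
For example e is central: e·r = r = r·e; e·s = s = s·e.
Whereas r ∉ Z(G) since r·s = rs ≠ r³s = s·r.
Checking each of the 39 elements this way gives Z(G) = {e}, of order 1.

Answer: {e}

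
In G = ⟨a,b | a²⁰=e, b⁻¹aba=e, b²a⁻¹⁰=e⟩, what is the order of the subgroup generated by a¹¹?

|⟨a¹¹⟩| equals the order of a¹¹. Compute successive powers until reaching e:
  (a¹¹)¹ = a¹¹, (a¹¹)² = a², (a¹¹)³ = a¹³, (a¹¹)⁴ = a⁴, (a¹¹)⁵ = a¹⁵, (a¹¹)⁶ = a⁶, (a¹¹)⁷ = a¹⁷, (a¹¹)⁸ = a⁸, (a¹¹)⁹ = a¹⁹, (a¹¹)¹⁰ = a¹⁰, (a¹¹)¹¹ = a, (a¹¹)¹² = a¹², (a¹¹)¹³ = a³, (a¹¹)¹⁴ = a¹⁴, (a¹¹)¹⁵ = a⁵, (a¹¹)¹⁶ = a¹⁶, (a¹¹)¹⁷ = a⁷, (a¹¹)¹⁸ = a¹⁸, (a¹¹)¹⁹ = a⁹, (a¹¹)²⁰ = e.
The smallest positive k with (a¹¹)ᵏ = e is 20, so |⟨a¹¹⟩| = 20.

Answer: 20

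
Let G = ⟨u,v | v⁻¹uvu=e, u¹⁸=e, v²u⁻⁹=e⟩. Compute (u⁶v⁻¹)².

Compute successive powers of (u⁶v⁻¹), reducing at each step:
  (u⁶v⁻¹)²: (u⁶v⁻¹) · u⁶ = v⁻¹;   (v⁻¹) · v⁻¹ = u⁹

Answer: u⁹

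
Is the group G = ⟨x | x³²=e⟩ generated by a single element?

|G| = 32. The element x has order 32 (its powers give 32 distinct elements), so ⟨x⟩ = G and G is cyclic.

Answer: Yes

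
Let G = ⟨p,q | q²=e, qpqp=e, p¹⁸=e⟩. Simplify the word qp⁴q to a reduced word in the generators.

Multiply left to right, reducing at each step:
  q · p⁴ = p¹⁴q
  (p¹⁴q) · q = p¹⁴

Answer: p¹⁴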